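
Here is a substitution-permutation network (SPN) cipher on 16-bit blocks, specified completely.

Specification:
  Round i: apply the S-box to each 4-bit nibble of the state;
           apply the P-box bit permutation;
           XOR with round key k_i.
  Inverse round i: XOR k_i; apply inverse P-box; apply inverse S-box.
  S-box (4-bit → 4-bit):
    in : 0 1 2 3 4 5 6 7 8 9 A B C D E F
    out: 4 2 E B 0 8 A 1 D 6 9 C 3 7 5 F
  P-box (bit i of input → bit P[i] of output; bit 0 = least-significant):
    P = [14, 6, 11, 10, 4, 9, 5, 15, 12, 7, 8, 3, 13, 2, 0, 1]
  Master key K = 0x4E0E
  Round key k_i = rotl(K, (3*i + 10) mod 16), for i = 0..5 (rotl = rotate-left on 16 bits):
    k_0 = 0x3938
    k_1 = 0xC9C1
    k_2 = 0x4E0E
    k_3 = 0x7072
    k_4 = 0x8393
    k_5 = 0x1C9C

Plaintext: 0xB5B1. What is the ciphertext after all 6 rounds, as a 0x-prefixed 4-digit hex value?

0xABBC

s_0 = plaintext = 0xB5B1
s_1 = Round(s_0, k_0) = 0xB953
s_2 = Round(s_1, k_1) = 0x0C02
s_3 = Round(s_2, k_2) = 0x52EF
s_4 = Round(s_3, k_3) = 0x3D88
s_5 = Round(s_4, k_4) = 0x7E25
s_6 = Round(s_5, k_5) = 0xABBC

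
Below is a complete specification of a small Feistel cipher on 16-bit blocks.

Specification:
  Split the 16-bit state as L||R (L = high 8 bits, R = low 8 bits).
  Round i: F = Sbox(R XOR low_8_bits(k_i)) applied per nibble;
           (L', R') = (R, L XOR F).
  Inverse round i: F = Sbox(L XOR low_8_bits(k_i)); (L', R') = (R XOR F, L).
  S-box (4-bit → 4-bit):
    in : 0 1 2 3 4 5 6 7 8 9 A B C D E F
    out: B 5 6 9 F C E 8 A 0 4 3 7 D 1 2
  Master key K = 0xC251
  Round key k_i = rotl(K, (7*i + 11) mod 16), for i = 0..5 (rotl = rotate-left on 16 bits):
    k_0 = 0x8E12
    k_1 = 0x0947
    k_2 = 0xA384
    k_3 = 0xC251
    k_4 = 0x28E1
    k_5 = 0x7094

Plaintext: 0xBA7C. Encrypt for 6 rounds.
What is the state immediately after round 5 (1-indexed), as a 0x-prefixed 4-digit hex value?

0xD182

s_0 = plaintext = 0xBA7C
s_1 = Round(s_0, k_0) = 0x7C5B
s_2 = Round(s_1, k_1) = 0x5B2B
s_3 = Round(s_2, k_2) = 0x2B19
s_4 = Round(s_3, k_3) = 0x19D1
s_5 = Round(s_4, k_4) = 0xD182
s_6 = Round(s_5, k_5) = 0x828F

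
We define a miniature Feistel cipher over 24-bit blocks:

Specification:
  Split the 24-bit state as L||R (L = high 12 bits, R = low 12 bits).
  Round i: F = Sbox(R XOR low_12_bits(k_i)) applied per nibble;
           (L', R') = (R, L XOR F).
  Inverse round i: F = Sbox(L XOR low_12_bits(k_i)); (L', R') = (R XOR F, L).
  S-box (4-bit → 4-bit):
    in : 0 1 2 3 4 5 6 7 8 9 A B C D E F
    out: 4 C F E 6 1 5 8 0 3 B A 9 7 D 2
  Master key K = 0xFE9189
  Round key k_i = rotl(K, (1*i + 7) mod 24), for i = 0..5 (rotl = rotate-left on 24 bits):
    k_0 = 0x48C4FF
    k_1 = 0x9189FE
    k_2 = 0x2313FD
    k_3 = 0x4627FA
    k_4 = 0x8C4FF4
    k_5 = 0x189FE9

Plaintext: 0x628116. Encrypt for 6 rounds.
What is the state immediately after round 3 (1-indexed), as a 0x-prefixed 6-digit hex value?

0xC57540

s_0 = plaintext = 0x628116
s_1 = Round(s_0, k_0) = 0x1167FB
s_2 = Round(s_1, k_1) = 0x7FBC57
s_3 = Round(s_2, k_2) = 0xC57540
s_4 = Round(s_3, k_3) = 0x5403FC
s_5 = Round(s_4, k_4) = 0x3FCC00
s_6 = Round(s_5, k_5) = 0xC00D2F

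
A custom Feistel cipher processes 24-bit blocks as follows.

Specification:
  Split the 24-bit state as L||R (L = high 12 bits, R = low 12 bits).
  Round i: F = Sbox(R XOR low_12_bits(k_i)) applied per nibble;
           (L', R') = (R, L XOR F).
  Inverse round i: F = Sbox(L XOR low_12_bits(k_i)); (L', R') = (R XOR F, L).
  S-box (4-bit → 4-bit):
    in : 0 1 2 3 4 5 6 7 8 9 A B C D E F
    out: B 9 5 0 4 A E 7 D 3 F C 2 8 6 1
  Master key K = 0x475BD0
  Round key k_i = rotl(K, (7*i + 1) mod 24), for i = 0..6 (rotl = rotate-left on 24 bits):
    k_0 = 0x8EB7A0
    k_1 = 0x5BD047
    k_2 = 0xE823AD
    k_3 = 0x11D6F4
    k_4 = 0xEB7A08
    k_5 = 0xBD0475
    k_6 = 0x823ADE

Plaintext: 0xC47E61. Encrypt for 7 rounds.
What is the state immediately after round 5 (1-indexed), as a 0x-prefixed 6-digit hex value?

0x3CEE71

s_0 = plaintext = 0xC47E61
s_1 = Round(s_0, k_0) = 0xE61F6E
s_2 = Round(s_1, k_1) = 0xF6EF32
s_3 = Round(s_2, k_2) = 0xF32D5F
s_4 = Round(s_3, k_3) = 0xD5F3CE
s_5 = Round(s_4, k_4) = 0x3CEE71
s_6 = Round(s_5, k_5) = 0xE71C7A
s_7 = Round(s_6, k_6) = 0xC7A085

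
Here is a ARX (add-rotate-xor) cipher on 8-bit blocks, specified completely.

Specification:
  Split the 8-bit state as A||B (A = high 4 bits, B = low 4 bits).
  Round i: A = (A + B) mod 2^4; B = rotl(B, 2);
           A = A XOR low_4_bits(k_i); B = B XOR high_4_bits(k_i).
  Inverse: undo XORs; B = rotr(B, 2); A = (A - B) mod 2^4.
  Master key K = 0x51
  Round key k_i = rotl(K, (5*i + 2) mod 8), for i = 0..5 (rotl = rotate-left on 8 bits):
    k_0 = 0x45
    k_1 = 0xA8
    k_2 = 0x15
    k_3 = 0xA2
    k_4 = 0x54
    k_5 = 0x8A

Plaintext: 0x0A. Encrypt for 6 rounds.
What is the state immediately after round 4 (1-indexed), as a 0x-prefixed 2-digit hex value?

s_0 = plaintext = 0x0A
s_1 = Round(s_0, k_0) = 0xFE
s_2 = Round(s_1, k_1) = 0x51
s_3 = Round(s_2, k_2) = 0x35
s_4 = Round(s_3, k_3) = 0xAF
s_5 = Round(s_4, k_4) = 0xDA
s_6 = Round(s_5, k_5) = 0xD2

0xAF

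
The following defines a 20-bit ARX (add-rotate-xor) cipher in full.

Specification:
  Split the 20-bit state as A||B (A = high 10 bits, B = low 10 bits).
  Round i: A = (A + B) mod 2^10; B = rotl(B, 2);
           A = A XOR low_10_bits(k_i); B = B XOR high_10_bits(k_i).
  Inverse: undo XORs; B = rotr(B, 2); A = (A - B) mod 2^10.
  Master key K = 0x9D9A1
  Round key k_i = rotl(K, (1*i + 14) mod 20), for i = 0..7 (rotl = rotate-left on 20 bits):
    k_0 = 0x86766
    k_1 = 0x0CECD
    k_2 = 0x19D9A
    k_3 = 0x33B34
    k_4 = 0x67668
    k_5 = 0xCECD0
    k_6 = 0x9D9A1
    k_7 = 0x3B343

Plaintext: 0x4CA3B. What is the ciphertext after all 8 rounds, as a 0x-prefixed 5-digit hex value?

0x09030

s_0 = plaintext = 0x4CA3B
s_1 = Round(s_0, k_0) = 0x02EF7
s_2 = Round(s_1, k_1) = 0x73FED
s_3 = Round(s_2, k_2) = 0x09BD0
s_4 = Round(s_3, k_3) = 0x30B8D
s_5 = Round(s_4, k_4) = 0x89FAA
s_6 = Round(s_5, k_5) = 0x40590
s_7 = Round(s_6, k_6) = 0xCC037
s_8 = Round(s_7, k_7) = 0x09030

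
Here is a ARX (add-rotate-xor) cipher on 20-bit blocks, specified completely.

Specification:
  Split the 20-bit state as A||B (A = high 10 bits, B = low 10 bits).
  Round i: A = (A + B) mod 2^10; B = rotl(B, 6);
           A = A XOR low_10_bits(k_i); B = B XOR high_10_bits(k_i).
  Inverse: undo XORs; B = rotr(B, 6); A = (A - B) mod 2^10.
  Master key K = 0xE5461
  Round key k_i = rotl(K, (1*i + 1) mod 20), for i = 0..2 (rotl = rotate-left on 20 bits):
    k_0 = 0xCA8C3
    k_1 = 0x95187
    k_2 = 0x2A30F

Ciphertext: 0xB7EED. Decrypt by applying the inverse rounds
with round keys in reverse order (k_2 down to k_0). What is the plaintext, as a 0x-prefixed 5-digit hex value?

s_0 = ciphertext = 0xB7EED
s_1 = InvRound(s_0, k_2) = 0x5DC59
s_2 = InvRound(s_1, k_1) = 0x060D8
s_3 = InvRound(s_2, k_0) = 0x6B32F

0x6B32F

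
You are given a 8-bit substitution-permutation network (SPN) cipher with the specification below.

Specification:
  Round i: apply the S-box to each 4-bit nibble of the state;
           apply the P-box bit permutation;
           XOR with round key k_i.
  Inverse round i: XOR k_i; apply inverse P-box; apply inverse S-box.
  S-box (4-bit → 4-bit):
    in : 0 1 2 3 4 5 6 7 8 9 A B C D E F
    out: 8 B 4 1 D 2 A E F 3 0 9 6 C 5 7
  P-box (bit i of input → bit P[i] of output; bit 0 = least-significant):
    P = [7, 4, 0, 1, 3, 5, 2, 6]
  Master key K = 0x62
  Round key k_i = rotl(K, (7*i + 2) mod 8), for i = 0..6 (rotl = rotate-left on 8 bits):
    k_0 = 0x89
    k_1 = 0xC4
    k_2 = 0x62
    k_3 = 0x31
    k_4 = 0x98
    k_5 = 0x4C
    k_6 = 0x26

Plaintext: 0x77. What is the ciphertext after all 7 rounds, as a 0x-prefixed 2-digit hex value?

0x37

s_0 = plaintext = 0x77
s_1 = Round(s_0, k_0) = 0xFE
s_2 = Round(s_1, k_1) = 0x69
s_3 = Round(s_2, k_2) = 0x92
s_4 = Round(s_3, k_3) = 0x18
s_5 = Round(s_4, k_4) = 0x63
s_6 = Round(s_5, k_5) = 0xAC
s_7 = Round(s_6, k_6) = 0x37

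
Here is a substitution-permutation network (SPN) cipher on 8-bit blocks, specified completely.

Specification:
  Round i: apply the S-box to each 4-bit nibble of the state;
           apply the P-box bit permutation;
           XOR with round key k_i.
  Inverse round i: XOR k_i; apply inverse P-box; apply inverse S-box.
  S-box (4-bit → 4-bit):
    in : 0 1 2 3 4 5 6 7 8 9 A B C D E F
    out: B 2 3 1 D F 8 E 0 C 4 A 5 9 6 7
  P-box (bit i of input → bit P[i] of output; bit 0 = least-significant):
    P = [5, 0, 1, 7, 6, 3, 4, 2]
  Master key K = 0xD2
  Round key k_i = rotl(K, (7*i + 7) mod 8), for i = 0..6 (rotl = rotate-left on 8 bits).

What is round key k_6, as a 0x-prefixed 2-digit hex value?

K = 0xD2
k_0 = rotl(K, (7*0+7) mod 8) = rotl(K, 7) = 0x69
k_1 = rotl(K, (7*1+7) mod 8) = rotl(K, 6) = 0xB4
k_2 = rotl(K, (7*2+7) mod 8) = rotl(K, 5) = 0x5A
k_3 = rotl(K, (7*3+7) mod 8) = rotl(K, 4) = 0x2D
k_4 = rotl(K, (7*4+7) mod 8) = rotl(K, 3) = 0x96
k_5 = rotl(K, (7*5+7) mod 8) = rotl(K, 2) = 0x4B
k_6 = rotl(K, (7*6+7) mod 8) = rotl(K, 1) = 0xA5

0xA5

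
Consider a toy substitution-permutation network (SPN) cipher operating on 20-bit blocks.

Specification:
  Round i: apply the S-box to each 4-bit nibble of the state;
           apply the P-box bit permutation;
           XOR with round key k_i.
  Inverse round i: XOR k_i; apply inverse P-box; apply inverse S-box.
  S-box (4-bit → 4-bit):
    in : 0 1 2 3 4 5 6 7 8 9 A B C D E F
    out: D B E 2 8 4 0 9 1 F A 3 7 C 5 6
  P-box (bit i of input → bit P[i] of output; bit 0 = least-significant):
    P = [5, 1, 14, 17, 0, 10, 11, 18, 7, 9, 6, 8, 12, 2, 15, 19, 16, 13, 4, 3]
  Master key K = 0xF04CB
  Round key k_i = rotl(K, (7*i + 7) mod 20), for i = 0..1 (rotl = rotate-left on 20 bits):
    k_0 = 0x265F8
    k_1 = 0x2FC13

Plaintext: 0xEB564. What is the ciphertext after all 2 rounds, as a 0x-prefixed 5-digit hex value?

0xF8879

s_0 = plaintext = 0xEB564
s_1 = Round(s_0, k_0) = 0x175AC
s_2 = Round(s_1, k_1) = 0xF8879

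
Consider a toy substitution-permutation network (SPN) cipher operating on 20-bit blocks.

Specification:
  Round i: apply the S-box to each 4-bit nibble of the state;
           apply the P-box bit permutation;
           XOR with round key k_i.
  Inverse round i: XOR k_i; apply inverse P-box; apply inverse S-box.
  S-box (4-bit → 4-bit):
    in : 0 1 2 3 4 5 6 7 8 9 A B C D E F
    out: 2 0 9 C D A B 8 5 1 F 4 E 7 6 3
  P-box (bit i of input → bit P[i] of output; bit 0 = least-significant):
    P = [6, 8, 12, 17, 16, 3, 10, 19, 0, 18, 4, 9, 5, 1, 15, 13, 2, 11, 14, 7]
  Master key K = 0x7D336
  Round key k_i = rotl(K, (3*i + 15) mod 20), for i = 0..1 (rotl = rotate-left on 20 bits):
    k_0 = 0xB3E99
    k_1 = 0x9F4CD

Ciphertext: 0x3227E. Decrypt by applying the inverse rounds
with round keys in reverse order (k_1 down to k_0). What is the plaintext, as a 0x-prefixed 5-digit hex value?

s_0 = ciphertext = 0x3227E
s_1 = InvRound(s_0, k_1) = 0x3D433
s_2 = InvRound(s_1, k_0) = 0xCA751

0xCA751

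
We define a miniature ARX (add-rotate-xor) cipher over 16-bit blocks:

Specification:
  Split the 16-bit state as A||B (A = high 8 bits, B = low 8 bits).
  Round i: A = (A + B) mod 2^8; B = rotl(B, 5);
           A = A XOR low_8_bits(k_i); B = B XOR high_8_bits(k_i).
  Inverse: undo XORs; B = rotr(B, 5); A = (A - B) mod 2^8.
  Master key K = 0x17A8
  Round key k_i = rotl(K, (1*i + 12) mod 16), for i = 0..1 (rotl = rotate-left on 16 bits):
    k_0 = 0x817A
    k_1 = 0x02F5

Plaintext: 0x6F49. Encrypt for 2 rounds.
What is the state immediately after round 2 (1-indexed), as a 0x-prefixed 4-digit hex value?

0x9F17

s_0 = plaintext = 0x6F49
s_1 = Round(s_0, k_0) = 0xC2A8
s_2 = Round(s_1, k_1) = 0x9F17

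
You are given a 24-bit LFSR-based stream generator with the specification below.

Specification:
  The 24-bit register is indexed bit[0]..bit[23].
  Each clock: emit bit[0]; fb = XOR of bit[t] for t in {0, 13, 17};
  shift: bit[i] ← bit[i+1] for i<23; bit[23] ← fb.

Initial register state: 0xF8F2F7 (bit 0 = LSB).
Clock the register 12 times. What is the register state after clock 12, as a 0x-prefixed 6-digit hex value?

reg_0 = 0xF8F2F7
clock 1: out=1, reg = 0x7C797B
clock 2: out=1, reg = 0x3E3CBD
clock 3: out=1, reg = 0x9F1E5E
clock 4: out=0, reg = 0xCF8F2F
clock 5: out=1, reg = 0x67C797
clock 6: out=1, reg = 0x33E3CB
clock 7: out=1, reg = 0x99F1E5
clock 8: out=1, reg = 0x4CF8F2
clock 9: out=0, reg = 0xA67C79
clock 10: out=1, reg = 0xD33E3C
clock 11: out=0, reg = 0x699F1E
clock 12: out=0, reg = 0x34CF8F

0x34CF8F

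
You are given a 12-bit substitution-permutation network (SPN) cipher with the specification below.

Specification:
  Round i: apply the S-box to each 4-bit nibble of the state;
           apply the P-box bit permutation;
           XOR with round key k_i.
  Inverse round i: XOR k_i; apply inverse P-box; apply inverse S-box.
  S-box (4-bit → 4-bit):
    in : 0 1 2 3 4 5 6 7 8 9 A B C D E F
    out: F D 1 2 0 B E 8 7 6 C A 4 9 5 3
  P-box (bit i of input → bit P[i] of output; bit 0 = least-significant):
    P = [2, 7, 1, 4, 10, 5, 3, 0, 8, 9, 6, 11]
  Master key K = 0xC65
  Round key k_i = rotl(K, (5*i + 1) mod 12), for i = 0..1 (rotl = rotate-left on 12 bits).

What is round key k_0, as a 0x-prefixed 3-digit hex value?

0x8CB

K = 0xC65
k_0 = rotl(K, (5*0+1) mod 12) = rotl(K, 1) = 0x8CB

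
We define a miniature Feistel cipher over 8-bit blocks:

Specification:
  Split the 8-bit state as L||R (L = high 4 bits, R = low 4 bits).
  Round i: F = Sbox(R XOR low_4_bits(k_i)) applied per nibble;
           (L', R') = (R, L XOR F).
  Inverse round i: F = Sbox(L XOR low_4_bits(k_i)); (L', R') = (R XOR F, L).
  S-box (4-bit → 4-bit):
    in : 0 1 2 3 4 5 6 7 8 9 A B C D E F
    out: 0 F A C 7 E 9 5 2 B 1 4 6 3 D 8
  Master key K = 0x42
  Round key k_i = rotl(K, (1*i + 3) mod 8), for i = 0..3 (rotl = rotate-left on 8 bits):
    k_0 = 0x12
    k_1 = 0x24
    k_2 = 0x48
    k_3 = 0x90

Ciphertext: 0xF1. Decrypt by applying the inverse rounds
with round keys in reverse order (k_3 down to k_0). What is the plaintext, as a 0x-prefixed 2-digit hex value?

s_0 = ciphertext = 0xF1
s_1 = InvRound(s_0, k_3) = 0x9F
s_2 = InvRound(s_1, k_2) = 0x09
s_3 = InvRound(s_2, k_1) = 0xE0
s_4 = InvRound(s_3, k_0) = 0x6E

0x6E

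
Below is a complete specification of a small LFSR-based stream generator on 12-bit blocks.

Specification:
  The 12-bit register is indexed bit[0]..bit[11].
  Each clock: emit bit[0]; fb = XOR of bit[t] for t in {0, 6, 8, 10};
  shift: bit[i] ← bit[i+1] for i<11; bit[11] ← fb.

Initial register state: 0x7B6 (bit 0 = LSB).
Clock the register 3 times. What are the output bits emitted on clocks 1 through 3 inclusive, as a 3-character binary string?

011

reg_0 = 0x7B6
clock 1: out=0, reg = 0x3DB
clock 2: out=1, reg = 0x9ED
clock 3: out=1, reg = 0xCF6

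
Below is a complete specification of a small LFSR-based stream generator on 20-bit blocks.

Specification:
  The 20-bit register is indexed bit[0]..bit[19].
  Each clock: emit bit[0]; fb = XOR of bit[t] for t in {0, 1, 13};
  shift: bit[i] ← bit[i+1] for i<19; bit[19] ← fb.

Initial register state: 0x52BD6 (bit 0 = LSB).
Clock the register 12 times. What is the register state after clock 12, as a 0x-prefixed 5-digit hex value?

reg_0 = 0x52BD6
clock 1: out=0, reg = 0x295EB
clock 2: out=1, reg = 0x14AF5
clock 3: out=1, reg = 0x8A57A
clock 4: out=0, reg = 0x452BD
clock 5: out=1, reg = 0xA295E
clock 6: out=0, reg = 0x514AF
clock 7: out=1, reg = 0x28A57
clock 8: out=1, reg = 0x1452B
clock 9: out=1, reg = 0x0A295
clock 10: out=1, reg = 0x0514A
clock 11: out=0, reg = 0x828A5
clock 12: out=1, reg = 0x41452

0x41452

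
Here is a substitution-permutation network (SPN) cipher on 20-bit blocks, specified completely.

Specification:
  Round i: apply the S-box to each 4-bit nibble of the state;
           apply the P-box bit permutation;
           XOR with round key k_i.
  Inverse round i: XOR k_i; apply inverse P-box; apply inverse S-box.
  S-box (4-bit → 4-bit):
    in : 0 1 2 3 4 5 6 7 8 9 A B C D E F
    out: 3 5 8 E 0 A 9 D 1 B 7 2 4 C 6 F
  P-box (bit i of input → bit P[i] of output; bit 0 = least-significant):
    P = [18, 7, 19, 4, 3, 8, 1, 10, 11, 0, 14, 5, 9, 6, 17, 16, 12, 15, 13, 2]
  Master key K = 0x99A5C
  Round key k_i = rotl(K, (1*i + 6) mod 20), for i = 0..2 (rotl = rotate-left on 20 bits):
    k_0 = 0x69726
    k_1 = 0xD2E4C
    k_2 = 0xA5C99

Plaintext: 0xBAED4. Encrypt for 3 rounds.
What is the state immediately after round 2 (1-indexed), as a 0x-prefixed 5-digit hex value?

s_0 = plaintext = 0xBAED4
s_1 = Round(s_0, k_0) = 0x45165
s_2 = Round(s_1, k_1) = 0xC6294
s_3 = Round(s_2, k_2) = 0xB7BB1

0xC6294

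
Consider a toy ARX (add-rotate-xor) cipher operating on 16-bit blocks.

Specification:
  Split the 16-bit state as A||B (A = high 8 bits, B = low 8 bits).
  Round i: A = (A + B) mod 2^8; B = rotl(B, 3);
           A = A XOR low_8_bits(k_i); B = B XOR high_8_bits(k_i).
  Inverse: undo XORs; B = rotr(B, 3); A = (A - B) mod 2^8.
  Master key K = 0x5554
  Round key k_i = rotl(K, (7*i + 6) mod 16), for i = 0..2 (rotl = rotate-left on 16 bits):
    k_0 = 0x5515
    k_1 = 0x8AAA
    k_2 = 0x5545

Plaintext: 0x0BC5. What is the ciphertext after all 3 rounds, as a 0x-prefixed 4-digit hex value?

0x7EDF

s_0 = plaintext = 0x0BC5
s_1 = Round(s_0, k_0) = 0xC57B
s_2 = Round(s_1, k_1) = 0xEA51
s_3 = Round(s_2, k_2) = 0x7EDF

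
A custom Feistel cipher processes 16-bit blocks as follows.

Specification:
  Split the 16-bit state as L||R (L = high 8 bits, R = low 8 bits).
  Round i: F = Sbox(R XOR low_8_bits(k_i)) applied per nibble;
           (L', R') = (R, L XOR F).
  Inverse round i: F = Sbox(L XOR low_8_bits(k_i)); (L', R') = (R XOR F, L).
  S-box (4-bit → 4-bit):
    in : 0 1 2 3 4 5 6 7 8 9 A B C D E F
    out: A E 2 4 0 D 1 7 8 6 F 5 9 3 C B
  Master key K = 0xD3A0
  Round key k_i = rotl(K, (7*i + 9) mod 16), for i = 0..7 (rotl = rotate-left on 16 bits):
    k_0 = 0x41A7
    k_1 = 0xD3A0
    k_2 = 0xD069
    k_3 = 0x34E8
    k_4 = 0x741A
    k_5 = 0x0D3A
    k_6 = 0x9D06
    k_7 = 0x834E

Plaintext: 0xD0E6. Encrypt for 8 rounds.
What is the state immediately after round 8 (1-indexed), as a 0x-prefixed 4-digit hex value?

s_0 = plaintext = 0xD0E6
s_1 = Round(s_0, k_0) = 0xE6DE
s_2 = Round(s_1, k_1) = 0xDE9A
s_3 = Round(s_2, k_2) = 0x9A6A
s_4 = Round(s_3, k_3) = 0x6A18
s_5 = Round(s_4, k_4) = 0x18C8
s_6 = Round(s_5, k_5) = 0xC8AA
s_7 = Round(s_6, k_6) = 0xAA31
s_8 = Round(s_7, k_7) = 0x31D1

0x31D1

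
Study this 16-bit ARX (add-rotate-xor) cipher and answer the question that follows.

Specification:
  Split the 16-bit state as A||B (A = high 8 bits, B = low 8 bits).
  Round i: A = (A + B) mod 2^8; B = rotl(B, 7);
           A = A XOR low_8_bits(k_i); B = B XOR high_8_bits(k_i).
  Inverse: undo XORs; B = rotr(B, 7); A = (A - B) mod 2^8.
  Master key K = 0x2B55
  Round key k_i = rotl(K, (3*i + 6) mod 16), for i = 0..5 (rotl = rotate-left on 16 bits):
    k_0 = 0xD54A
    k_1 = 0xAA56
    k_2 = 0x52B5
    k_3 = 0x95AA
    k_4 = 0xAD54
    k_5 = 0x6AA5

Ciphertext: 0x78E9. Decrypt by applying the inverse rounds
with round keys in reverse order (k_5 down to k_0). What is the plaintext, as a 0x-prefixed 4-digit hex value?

0x6B9F

s_0 = ciphertext = 0x78E9
s_1 = InvRound(s_0, k_5) = 0xD607
s_2 = InvRound(s_1, k_4) = 0x2D55
s_3 = InvRound(s_2, k_3) = 0x0681
s_4 = InvRound(s_3, k_2) = 0x0CA7
s_5 = InvRound(s_4, k_1) = 0x401A
s_6 = InvRound(s_5, k_0) = 0x6B9F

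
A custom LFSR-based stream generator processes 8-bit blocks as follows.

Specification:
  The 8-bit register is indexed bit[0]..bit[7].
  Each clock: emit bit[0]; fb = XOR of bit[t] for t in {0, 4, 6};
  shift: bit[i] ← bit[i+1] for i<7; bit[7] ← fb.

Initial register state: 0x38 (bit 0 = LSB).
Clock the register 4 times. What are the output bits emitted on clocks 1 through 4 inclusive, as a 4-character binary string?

reg_0 = 0x38
clock 1: out=0, reg = 0x9C
clock 2: out=0, reg = 0xCE
clock 3: out=0, reg = 0xE7
clock 4: out=1, reg = 0x73

0001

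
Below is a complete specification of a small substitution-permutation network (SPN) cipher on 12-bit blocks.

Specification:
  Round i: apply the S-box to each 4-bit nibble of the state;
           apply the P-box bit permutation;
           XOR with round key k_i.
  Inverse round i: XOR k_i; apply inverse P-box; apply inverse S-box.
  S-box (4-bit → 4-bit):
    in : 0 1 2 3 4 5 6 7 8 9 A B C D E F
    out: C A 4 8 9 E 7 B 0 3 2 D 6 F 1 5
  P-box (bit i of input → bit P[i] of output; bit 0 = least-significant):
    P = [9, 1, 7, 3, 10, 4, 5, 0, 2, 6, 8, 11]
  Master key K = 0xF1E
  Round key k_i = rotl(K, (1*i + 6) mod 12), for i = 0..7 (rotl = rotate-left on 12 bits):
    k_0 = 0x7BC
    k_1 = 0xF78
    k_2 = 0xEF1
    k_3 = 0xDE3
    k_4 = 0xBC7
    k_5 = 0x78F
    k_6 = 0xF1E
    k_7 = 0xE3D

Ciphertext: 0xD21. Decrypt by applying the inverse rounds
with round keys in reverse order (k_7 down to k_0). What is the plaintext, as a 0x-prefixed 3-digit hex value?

s_0 = ciphertext = 0xD21
s_1 = InvRound(s_0, k_7) = 0xFA4
s_2 = InvRound(s_1, k_6) = 0x8C5
s_3 = InvRound(s_2, k_5) = 0x5E7
s_4 = InvRound(s_3, k_4) = 0x3FE
s_5 = InvRound(s_4, k_3) = 0x474
s_6 = InvRound(s_5, k_2) = 0x43F
s_7 = InvRound(s_6, k_1) = 0xD39
s_8 = InvRound(s_7, k_0) = 0x43F

0x43F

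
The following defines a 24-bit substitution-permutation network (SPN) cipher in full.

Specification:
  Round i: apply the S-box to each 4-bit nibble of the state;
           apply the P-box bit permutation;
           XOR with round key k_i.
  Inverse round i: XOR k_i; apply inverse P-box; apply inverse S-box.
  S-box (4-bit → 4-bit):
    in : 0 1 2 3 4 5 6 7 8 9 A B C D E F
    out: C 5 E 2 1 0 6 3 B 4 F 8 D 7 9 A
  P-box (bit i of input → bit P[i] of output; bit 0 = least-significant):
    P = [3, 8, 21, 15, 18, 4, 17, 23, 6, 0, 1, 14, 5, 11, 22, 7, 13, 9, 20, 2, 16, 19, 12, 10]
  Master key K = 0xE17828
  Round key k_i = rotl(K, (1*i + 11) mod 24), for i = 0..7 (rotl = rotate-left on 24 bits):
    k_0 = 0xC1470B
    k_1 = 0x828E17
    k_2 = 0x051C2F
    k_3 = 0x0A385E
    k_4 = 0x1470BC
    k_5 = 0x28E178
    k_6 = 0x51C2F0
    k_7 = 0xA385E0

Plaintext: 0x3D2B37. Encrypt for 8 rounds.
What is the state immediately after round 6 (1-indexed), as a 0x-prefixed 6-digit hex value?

0xE07275

s_0 = plaintext = 0x3D2B37
s_1 = Round(s_0, k_0) = 0x992C93
s_2 = Round(s_1, k_1) = 0xD0D7D5
s_3 = Round(s_2, k_2) = 0x5A045A
s_4 = Round(s_3, k_3) = 0x7A9B92
s_5 = Round(s_4, k_4) = 0x6F93B8
s_6 = Round(s_5, k_5) = 0xE07275
s_7 = Round(s_6, k_6) = 0x448EC7
s_8 = Round(s_7, k_7) = 0x24EC08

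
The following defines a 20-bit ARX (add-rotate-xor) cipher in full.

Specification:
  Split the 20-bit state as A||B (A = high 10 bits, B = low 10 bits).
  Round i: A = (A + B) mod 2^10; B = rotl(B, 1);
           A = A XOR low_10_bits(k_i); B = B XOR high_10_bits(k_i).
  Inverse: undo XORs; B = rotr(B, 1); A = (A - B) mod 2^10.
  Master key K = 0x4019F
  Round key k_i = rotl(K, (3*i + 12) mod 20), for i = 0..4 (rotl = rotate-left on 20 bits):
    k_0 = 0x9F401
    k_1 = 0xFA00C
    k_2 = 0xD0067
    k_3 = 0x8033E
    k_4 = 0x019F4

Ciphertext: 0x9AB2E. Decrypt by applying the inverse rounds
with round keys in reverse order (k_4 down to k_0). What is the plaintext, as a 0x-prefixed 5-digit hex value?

0xF6A95

s_0 = ciphertext = 0x9AB2E
s_1 = InvRound(s_0, k_4) = 0x82994
s_2 = InvRound(s_1, k_3) = 0xDA9CA
s_3 = InvRound(s_2, k_2) = 0x72145
s_4 = InvRound(s_3, k_1) = 0x9BB56
s_5 = InvRound(s_4, k_0) = 0xF6A95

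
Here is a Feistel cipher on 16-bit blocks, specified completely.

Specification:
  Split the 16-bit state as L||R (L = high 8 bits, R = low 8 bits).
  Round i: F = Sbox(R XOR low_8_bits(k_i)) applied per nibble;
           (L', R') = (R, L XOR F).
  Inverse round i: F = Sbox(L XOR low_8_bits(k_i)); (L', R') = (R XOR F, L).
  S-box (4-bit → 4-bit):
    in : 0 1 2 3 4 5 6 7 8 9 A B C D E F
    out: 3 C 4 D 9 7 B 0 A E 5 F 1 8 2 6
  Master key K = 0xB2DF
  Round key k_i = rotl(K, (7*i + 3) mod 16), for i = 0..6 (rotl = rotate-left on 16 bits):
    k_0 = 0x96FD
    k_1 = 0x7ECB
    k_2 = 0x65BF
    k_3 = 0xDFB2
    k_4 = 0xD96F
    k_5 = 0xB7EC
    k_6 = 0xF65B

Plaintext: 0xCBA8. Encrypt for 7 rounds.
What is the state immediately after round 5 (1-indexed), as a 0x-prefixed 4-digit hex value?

s_0 = plaintext = 0xCBA8
s_1 = Round(s_0, k_0) = 0xA8BC
s_2 = Round(s_1, k_1) = 0xBCA8
s_3 = Round(s_2, k_2) = 0xA87C
s_4 = Round(s_3, k_3) = 0x7CBA
s_5 = Round(s_4, k_4) = 0xBAFB
s_6 = Round(s_5, k_5) = 0xFB7A
s_7 = Round(s_6, k_6) = 0x7AB7

0xBAFB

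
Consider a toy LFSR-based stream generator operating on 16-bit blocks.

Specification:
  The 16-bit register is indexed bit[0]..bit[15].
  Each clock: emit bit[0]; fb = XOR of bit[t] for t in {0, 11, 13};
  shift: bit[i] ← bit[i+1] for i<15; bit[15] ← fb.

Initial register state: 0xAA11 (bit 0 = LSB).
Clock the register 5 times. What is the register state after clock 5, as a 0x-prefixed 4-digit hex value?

reg_0 = 0xAA11
clock 1: out=1, reg = 0xD508
clock 2: out=0, reg = 0x6A84
clock 3: out=0, reg = 0x3542
clock 4: out=0, reg = 0x9AA1
clock 5: out=1, reg = 0x4D50

0x4D50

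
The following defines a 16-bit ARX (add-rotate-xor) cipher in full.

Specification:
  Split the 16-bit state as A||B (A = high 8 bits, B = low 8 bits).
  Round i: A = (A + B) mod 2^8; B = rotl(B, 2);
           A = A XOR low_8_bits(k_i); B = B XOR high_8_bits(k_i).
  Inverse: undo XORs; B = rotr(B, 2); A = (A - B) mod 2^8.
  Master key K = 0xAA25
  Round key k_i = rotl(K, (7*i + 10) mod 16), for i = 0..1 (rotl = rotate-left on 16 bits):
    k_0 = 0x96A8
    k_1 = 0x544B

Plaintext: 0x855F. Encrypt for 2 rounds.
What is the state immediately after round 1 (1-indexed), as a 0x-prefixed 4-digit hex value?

s_0 = plaintext = 0x855F
s_1 = Round(s_0, k_0) = 0x4CEB
s_2 = Round(s_1, k_1) = 0x7CFB

0x4CEB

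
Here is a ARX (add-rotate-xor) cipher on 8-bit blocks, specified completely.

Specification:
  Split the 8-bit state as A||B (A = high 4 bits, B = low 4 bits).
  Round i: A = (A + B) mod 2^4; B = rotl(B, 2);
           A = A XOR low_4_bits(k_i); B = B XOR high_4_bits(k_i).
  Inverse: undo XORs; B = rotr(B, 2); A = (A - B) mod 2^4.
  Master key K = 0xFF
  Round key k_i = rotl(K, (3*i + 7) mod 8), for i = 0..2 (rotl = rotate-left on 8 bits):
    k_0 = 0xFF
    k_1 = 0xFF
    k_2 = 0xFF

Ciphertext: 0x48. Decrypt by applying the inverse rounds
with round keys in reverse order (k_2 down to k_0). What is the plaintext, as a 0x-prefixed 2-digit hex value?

0x9D

s_0 = ciphertext = 0x48
s_1 = InvRound(s_0, k_2) = 0xED
s_2 = InvRound(s_1, k_1) = 0x98
s_3 = InvRound(s_2, k_0) = 0x9D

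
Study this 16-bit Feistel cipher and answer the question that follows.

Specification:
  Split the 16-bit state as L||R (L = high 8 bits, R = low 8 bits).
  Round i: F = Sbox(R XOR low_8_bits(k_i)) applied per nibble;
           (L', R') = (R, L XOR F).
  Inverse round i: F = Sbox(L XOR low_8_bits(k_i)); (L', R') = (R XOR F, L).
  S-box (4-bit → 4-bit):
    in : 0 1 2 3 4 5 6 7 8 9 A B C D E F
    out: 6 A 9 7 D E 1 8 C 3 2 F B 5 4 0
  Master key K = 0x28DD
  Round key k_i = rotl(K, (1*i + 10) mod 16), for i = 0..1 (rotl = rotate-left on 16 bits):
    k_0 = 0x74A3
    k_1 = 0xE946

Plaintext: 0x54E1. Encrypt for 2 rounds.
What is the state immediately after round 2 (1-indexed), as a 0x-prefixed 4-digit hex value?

s_0 = plaintext = 0x54E1
s_1 = Round(s_0, k_0) = 0xE18D
s_2 = Round(s_1, k_1) = 0x8D5E

0x8D5E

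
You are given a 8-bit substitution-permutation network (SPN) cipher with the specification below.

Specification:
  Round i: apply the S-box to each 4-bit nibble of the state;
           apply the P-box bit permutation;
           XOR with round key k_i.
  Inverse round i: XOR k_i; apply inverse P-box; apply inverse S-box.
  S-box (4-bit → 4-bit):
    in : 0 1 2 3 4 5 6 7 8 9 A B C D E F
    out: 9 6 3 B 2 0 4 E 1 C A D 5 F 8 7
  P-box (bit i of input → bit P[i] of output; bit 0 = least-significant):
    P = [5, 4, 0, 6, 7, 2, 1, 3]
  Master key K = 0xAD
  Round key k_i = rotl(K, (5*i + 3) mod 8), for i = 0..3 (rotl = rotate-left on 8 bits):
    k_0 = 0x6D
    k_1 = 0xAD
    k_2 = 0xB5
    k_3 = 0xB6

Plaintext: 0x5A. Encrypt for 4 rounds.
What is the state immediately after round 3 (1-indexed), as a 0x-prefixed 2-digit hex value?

s_0 = plaintext = 0x5A
s_1 = Round(s_0, k_0) = 0x3D
s_2 = Round(s_1, k_1) = 0x50
s_3 = Round(s_2, k_2) = 0xD5
s_4 = Round(s_3, k_3) = 0x38

0xD5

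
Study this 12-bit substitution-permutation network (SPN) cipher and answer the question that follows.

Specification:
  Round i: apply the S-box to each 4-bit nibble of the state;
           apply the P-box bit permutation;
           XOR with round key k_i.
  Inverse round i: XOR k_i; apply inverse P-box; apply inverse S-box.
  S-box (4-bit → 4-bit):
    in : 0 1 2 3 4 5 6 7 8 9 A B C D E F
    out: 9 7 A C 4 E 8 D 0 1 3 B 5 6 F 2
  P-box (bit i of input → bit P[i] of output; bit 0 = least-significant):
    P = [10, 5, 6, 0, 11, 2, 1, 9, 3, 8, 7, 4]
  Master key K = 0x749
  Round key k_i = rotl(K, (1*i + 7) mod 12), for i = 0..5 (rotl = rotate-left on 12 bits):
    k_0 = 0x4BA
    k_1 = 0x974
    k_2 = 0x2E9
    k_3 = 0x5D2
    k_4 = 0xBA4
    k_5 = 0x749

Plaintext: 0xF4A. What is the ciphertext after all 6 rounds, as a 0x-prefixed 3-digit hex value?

s_0 = plaintext = 0xF4A
s_1 = Round(s_0, k_0) = 0x198
s_2 = Round(s_1, k_1) = 0x0FC
s_3 = Round(s_2, k_2) = 0x6B5
s_4 = Round(s_3, k_3) = 0xFA7
s_5 = Round(s_4, k_4) = 0x6E1
s_6 = Round(s_5, k_5) = 0x93F

0x93F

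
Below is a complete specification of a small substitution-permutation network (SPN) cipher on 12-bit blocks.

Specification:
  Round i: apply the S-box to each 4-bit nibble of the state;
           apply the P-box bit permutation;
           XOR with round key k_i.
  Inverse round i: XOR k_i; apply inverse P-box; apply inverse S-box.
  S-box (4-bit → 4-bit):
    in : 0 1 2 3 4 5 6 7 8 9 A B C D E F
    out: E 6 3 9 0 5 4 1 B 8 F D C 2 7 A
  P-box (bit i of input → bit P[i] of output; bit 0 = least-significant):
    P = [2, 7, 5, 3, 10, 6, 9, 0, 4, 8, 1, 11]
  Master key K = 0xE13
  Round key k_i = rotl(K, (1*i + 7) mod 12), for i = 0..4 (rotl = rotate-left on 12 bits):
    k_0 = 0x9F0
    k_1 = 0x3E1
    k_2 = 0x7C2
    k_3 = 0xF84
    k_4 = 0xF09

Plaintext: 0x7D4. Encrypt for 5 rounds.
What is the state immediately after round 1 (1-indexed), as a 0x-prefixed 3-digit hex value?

0x9A0

s_0 = plaintext = 0x7D4
s_1 = Round(s_0, k_0) = 0x9A0
s_2 = Round(s_1, k_1) = 0xD08
s_3 = Round(s_2, k_2) = 0x40F
s_4 = Round(s_3, k_3) = 0xD4D
s_5 = Round(s_4, k_4) = 0xE89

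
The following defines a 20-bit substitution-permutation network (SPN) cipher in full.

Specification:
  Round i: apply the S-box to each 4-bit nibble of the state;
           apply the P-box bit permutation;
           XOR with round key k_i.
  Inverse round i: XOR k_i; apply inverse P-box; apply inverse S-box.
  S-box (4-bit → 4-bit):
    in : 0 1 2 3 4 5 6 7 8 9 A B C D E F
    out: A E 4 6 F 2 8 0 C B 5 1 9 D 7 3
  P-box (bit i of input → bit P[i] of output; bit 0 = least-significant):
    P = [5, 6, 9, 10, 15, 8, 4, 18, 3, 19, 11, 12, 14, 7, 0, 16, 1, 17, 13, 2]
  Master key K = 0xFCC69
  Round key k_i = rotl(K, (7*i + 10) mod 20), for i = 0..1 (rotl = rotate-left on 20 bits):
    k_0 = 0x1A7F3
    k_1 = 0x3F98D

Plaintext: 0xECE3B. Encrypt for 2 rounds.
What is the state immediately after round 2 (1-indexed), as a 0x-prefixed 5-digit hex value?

0xE15E7

s_0 = plaintext = 0xECE3B
s_1 = Round(s_0, k_0) = 0xACEC9
s_2 = Round(s_1, k_1) = 0xE15E7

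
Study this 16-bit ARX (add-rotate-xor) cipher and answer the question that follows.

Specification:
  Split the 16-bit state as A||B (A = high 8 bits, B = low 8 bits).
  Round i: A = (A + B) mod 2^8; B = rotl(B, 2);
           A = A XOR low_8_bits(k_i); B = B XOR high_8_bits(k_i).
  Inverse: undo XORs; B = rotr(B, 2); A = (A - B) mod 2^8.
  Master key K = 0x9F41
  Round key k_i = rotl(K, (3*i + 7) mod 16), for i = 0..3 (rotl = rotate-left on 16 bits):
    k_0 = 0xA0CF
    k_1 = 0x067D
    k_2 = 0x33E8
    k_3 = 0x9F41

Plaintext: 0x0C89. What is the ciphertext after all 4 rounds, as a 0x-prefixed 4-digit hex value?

s_0 = plaintext = 0x0C89
s_1 = Round(s_0, k_0) = 0x5A86
s_2 = Round(s_1, k_1) = 0x9D1C
s_3 = Round(s_2, k_2) = 0x5143
s_4 = Round(s_3, k_3) = 0xD592

0xD592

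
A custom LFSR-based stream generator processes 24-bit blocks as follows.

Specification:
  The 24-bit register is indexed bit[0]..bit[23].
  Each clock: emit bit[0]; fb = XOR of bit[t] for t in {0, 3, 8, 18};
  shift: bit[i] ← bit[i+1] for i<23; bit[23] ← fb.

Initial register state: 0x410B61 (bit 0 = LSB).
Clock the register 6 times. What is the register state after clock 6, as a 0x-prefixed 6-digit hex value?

0x59042D

reg_0 = 0x410B61
clock 1: out=1, reg = 0x2085B0
clock 2: out=0, reg = 0x9042D8
clock 3: out=0, reg = 0xC8216C
clock 4: out=0, reg = 0x6410B6
clock 5: out=0, reg = 0xB2085B
clock 6: out=1, reg = 0x59042D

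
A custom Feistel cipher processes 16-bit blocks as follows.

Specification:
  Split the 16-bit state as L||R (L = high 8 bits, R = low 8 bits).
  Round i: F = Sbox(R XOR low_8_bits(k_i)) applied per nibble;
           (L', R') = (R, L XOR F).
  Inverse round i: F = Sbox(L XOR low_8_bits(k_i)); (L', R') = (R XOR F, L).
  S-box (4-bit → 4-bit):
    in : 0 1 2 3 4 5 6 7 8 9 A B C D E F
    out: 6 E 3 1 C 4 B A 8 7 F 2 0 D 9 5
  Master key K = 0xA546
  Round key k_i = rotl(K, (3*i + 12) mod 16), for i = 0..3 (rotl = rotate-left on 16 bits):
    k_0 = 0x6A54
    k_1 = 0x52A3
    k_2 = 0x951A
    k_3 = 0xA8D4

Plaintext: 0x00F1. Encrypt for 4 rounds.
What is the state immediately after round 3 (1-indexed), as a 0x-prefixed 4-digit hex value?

0xBB0A

s_0 = plaintext = 0x00F1
s_1 = Round(s_0, k_0) = 0xF1F4
s_2 = Round(s_1, k_1) = 0xF4BB
s_3 = Round(s_2, k_2) = 0xBB0A
s_4 = Round(s_3, k_3) = 0x0A62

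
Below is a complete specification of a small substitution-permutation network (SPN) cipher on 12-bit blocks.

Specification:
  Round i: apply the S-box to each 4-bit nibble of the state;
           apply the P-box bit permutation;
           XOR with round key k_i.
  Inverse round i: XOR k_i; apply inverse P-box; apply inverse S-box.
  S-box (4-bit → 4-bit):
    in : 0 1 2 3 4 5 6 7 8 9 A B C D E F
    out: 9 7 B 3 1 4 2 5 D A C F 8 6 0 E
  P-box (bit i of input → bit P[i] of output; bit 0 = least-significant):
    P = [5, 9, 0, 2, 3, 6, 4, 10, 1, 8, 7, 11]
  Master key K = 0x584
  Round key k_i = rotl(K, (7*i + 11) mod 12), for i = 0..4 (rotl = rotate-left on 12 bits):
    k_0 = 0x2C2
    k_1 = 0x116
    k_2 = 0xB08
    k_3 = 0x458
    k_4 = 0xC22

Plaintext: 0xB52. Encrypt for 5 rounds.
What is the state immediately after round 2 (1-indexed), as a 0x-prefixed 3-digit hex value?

s_0 = plaintext = 0xB52
s_1 = Round(s_0, k_0) = 0x974
s_2 = Round(s_1, k_1) = 0x82E
s_3 = Round(s_2, k_2) = 0x7C2
s_4 = Round(s_3, k_3) = 0x2FE
s_5 = Round(s_4, k_4) = 0x170

0x82E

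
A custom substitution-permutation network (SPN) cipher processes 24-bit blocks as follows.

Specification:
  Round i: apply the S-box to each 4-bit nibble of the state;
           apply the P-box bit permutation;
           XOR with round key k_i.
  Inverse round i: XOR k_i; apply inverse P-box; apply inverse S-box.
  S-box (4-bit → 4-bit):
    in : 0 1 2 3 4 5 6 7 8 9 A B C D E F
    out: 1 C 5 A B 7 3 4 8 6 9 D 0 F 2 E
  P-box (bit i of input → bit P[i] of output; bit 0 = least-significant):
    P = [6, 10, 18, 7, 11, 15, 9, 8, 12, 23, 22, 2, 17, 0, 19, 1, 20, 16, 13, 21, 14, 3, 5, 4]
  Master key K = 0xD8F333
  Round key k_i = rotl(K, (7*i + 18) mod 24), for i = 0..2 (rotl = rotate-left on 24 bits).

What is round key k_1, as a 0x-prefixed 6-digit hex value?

0xB1E667

K = 0xD8F333
k_0 = rotl(K, (7*0+18) mod 24) = rotl(K, 18) = 0xCF63CC
k_1 = rotl(K, (7*1+18) mod 24) = rotl(K, 1) = 0xB1E667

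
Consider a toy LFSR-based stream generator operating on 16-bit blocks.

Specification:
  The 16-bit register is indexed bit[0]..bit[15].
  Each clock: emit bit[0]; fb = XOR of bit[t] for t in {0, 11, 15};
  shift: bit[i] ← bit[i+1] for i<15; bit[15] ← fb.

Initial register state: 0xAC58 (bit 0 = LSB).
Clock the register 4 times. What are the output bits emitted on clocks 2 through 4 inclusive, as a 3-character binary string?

001

reg_0 = 0xAC58
clock 1: out=0, reg = 0x562C
clock 2: out=0, reg = 0x2B16
clock 3: out=0, reg = 0x958B
clock 4: out=1, reg = 0x4AC5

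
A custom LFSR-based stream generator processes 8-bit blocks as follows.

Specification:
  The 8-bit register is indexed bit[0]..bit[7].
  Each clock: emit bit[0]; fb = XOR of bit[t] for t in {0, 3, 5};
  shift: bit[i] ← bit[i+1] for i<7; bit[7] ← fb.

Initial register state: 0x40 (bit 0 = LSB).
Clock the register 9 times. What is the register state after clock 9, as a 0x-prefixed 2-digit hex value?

0xED

reg_0 = 0x40
clock 1: out=0, reg = 0x20
clock 2: out=0, reg = 0x90
clock 3: out=0, reg = 0x48
clock 4: out=0, reg = 0xA4
clock 5: out=0, reg = 0xD2
clock 6: out=0, reg = 0x69
clock 7: out=1, reg = 0xB4
clock 8: out=0, reg = 0xDA
clock 9: out=0, reg = 0xED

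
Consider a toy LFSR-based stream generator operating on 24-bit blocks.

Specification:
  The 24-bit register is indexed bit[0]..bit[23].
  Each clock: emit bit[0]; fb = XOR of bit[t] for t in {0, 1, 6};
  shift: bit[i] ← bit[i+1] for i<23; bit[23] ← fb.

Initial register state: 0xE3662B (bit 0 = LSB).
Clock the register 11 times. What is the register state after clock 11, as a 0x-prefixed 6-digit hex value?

0x14DC6C

reg_0 = 0xE3662B
clock 1: out=1, reg = 0x71B315
clock 2: out=1, reg = 0xB8D98A
clock 3: out=0, reg = 0xDC6CC5
clock 4: out=1, reg = 0x6E3662
clock 5: out=0, reg = 0x371B31
clock 6: out=1, reg = 0x9B8D98
clock 7: out=0, reg = 0x4DC6CC
clock 8: out=0, reg = 0xA6E366
clock 9: out=0, reg = 0x5371B3
clock 10: out=1, reg = 0x29B8D9
clock 11: out=1, reg = 0x14DC6C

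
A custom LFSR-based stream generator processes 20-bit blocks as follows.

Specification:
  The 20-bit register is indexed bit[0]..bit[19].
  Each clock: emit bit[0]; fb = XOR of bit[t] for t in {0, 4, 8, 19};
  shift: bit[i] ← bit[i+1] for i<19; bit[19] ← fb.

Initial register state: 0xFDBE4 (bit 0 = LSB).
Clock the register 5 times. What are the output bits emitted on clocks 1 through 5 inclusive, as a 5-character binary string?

00100

reg_0 = 0xFDBE4
clock 1: out=0, reg = 0x7EDF2
clock 2: out=0, reg = 0x3F6F9
clock 3: out=1, reg = 0x1FB7C
clock 4: out=0, reg = 0x0FDBE
clock 5: out=0, reg = 0x07EDF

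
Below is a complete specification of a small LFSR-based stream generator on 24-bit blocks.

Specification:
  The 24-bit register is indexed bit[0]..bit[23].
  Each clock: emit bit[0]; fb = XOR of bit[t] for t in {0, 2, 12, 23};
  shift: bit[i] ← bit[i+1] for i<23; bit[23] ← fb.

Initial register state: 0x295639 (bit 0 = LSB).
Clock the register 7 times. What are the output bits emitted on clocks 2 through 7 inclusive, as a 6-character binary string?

001110

reg_0 = 0x295639
clock 1: out=1, reg = 0x14AB1C
clock 2: out=0, reg = 0x8A558E
clock 3: out=0, reg = 0xC52AC7
clock 4: out=1, reg = 0xE29563
clock 5: out=1, reg = 0xF14AB1
clock 6: out=1, reg = 0x78A558
clock 7: out=0, reg = 0x3C52AC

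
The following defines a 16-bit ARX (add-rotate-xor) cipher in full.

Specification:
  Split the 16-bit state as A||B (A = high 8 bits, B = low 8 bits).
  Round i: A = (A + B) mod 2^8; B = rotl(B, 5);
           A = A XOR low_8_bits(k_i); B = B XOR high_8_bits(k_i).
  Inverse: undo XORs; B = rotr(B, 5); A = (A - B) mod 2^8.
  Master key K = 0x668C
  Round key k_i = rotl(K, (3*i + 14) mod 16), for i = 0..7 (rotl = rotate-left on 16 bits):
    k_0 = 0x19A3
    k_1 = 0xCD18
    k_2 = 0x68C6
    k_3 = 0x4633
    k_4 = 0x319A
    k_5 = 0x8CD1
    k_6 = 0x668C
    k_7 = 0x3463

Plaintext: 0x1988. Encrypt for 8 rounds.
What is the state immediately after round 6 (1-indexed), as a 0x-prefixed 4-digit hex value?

s_0 = plaintext = 0x1988
s_1 = Round(s_0, k_0) = 0x0208
s_2 = Round(s_1, k_1) = 0x12CC
s_3 = Round(s_2, k_2) = 0x18F1
s_4 = Round(s_3, k_3) = 0x3A78
s_5 = Round(s_4, k_4) = 0x283E
s_6 = Round(s_5, k_5) = 0xB74B
s_7 = Round(s_6, k_6) = 0x8E0F
s_8 = Round(s_7, k_7) = 0xFED5

0xB74B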